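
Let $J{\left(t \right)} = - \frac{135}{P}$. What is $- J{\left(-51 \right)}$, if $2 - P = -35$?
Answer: $\frac{135}{37} \approx 3.6486$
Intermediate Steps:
$P = 37$ ($P = 2 - -35 = 2 + 35 = 37$)
$J{\left(t \right)} = - \frac{135}{37}$
$- J{\left(-51 \right)} = \left(-1\right) \left(- \frac{135}{37}\right) = \frac{135}{37}$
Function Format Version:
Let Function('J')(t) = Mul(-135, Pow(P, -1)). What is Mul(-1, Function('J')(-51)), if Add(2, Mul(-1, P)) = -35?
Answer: Rational(135, 37) ≈ 3.6486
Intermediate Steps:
P = 37 (P = Add(2, Mul(-1, -35)) = Add(2, 35) = 37)
Function('J')(t) = Rational(-135, 37) (Function('J')(t) = Mul(-135, Pow(37, -1)) = Mul(-135, Rational(1, 37)) = Rational(-135, 37))
Mul(-1, Function('J')(-51)) = Mul(-1, Rational(-135, 37)) = Rational(135, 37)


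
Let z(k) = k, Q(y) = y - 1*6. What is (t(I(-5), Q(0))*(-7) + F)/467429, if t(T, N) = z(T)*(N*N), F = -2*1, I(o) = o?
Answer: 1258/467429 ≈ 0.0026913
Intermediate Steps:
Q(y) = -6 + y (Q(y) = y - 6 = -6 + y)
F = -2
t(T, N) = T*N² (t(T, N) = T*(N*N) = T*N²)
(t(I(-5), Q(0))*(-7) + F)/467429 = (-5*(-6 + 0)²*(-7) - 2)/467429 = (-5*(-6)²*(-7) - 2)*(1/467429) = (-5*36*(-7) - 2)*(1/467429) = (-180*(-7) - 2)*(1/467429) = (1260 - 2)*(1/467429) = 1258*(1/467429) = 1258/467429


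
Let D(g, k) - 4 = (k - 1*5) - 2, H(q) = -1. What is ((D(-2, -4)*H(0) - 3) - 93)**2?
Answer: 7921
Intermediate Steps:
D(g, k) = -3 + k (D(g, k) = 4 + ((k - 1*5) - 2) = 4 + ((k - 5) - 2) = 4 + ((-5 + k) - 2) = 4 + (-7 + k) = -3 + k)
((D(-2, -4)*H(0) - 3) - 93)**2 = (((-3 - 4)*(-1) - 3) - 93)**2 = ((-7*(-1) - 3) - 93)**2 = ((7 - 3) - 93)**2 = (4 - 93)**2 = (-89)**2 = 7921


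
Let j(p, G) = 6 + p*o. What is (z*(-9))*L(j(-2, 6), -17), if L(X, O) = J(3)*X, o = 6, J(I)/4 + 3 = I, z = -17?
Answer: 0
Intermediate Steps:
J(I) = -12 + 4*I
j(p, G) = 6 + 6*p (j(p, G) = 6 + p*6 = 6 + 6*p)
L(X, O) = 0 (L(X, O) = (-12 + 4*3)*X = (-12 + 12)*X = 0*X = 0)
(z*(-9))*L(j(-2, 6), -17) = -17*(-9)*0 = 153*0 = 0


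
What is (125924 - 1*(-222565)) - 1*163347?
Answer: 185142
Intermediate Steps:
(125924 - 1*(-222565)) - 1*163347 = (125924 + 222565) - 163347 = 348489 - 163347 = 185142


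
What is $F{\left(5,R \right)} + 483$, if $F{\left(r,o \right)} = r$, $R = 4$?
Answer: $488$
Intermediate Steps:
$F{\left(5,R \right)} + 483 = 5 + 483 = 488$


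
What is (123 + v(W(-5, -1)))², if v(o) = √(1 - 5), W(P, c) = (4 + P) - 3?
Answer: 15125 + 492*I ≈ 15125.0 + 492.0*I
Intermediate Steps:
W(P, c) = 1 + P
v(o) = 2*I (v(o) = √(-4) = 2*I)
(123 + v(W(-5, -1)))² = (123 + 2*I)²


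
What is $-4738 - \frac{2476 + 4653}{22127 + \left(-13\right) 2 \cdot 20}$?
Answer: $- \frac{102381095}{21607} \approx -4738.3$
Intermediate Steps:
$-4738 - \frac{2476 + 4653}{22127 + \left(-13\right) 2 \cdot 20} = -4738 - \frac{7129}{22127 - 520} = -4738 - \frac{7129}{21607} = - \frac{102381095}{21607}$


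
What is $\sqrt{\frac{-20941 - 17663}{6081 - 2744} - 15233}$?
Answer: $\frac{5 i \sqrt{6790277765}}{3337} \approx 123.47 i$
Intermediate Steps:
$\sqrt{\frac{-20941 - 17663}{6081 - 2744} - 15233} = \sqrt{- \frac{38604}{3337} - 15233} = \sqrt{- \frac{50871125}{3337}} = \frac{5 i \sqrt{6790277765}}{3337}$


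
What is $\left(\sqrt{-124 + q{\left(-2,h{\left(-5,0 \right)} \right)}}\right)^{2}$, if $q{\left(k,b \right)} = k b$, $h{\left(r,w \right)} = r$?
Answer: $-114$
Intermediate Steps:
$q{\left(k,b \right)} = b k$
$\left(\sqrt{-124 + q{\left(-2,h{\left(-5,0 \right)} \right)}}\right)^{2} = \left(\sqrt{-124 - -10}\right)^{2} = \left(\sqrt{-124 + 10}\right)^{2} = \left(\sqrt{-114}\right)^{2} = \left(i \sqrt{114}\right)^{2} = -114$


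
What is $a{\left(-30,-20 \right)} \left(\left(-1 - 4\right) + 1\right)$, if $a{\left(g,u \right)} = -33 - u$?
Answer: $52$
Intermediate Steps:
$a{\left(-30,-20 \right)} \left(\left(-1 - 4\right) + 1\right) = \left(-33 - -20\right) \left(\left(-1 - 4\right) + 1\right) = \left(-33 + 20\right) \left(-5 + 1\right) = \left(-13\right) \left(-4\right) = 52$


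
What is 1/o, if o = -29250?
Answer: -1/29250 ≈ -3.4188e-5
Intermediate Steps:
1/o = 1/(-29250) = -1/29250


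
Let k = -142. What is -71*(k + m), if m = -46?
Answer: 13348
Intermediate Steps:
-71*(k + m) = -71*(-142 - 46) = -71*(-188) = 13348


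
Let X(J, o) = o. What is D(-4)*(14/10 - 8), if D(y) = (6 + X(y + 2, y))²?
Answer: -132/5 ≈ -26.400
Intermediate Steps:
D(y) = (6 + y)²
D(-4)*(14/10 - 8) = (6 - 4)²*(14/10 - 8) = 2²*(14*(⅒) - 8) = 4*(7/5 - 8) = 4*(-33/5) = -132/5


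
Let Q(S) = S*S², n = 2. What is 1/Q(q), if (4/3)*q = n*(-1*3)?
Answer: -8/729 ≈ -0.010974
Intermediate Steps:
q = -9/2 (q = 3*(2*(-1*3))/4 = 3*(2*(-3))/4 = (¾)*(-6) = -9/2 ≈ -4.5000)
Q(S) = S³
1/Q(q) = 1/((-9/2)³) = 1/(-729/8) = -8/729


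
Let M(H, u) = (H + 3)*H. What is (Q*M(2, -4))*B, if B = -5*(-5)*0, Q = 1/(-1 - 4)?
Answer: 0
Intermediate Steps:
Q = -⅕ (Q = 1/(-5) = -⅕ ≈ -0.20000)
B = 0 (B = 25*0 = 0)
M(H, u) = H*(3 + H) (M(H, u) = (3 + H)*H = H*(3 + H))
(Q*M(2, -4))*B = -2*(3 + 2)/5*0 = -2*5/5*0 = -⅕*10*0 = -2*0 = 0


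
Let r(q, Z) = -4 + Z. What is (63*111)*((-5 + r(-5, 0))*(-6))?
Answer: 377622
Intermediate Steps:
(63*111)*((-5 + r(-5, 0))*(-6)) = (63*111)*((-5 + (-4 + 0))*(-6)) = 6993*((-5 - 4)*(-6)) = 6993*(-9*(-6)) = 6993*54 = 377622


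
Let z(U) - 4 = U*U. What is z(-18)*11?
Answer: 3608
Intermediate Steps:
z(U) = 4 + U² (z(U) = 4 + U*U = 4 + U²)
z(-18)*11 = (4 + (-18)²)*11 = (4 + 324)*11 = 328*11 = 3608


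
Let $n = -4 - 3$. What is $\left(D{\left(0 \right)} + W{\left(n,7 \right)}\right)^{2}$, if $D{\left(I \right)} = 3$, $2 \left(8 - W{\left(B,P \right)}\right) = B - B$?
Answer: $121$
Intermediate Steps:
$n = -7$
$W{\left(B,P \right)} = 8$ ($W{\left(B,P \right)} = 8 - \frac{B - B}{2} = 8 - 0 = 8 + 0 = 8$)
$\left(D{\left(0 \right)} + W{\left(n,7 \right)}\right)^{2} = \left(3 + 8\right)^{2} = 11^{2} = 121$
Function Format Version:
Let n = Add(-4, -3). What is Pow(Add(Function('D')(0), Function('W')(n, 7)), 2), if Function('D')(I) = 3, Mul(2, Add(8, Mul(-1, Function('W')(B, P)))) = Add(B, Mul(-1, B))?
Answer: 121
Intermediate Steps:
n = -7
Function('W')(B, P) = 8 (Function('W')(B, P) = Add(8, Mul(Rational(-1, 2), Add(B, Mul(-1, B)))) = Add(8, Mul(Rational(-1, 2), 0)) = Add(8, 0) = 8)
Pow(Add(Function('D')(0), Function('W')(n, 7)), 2) = Pow(Add(3, 8), 2) = Pow(11, 2) = 121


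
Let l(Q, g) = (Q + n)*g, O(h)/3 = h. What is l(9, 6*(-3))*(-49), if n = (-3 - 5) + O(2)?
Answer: 6174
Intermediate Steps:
O(h) = 3*h
n = -2 (n = (-3 - 5) + 3*2 = -8 + 6 = -2)
l(Q, g) = g*(-2 + Q) (l(Q, g) = (Q - 2)*g = (-2 + Q)*g = g*(-2 + Q))
l(9, 6*(-3))*(-49) = ((6*(-3))*(-2 + 9))*(-49) = -18*7*(-49) = -126*(-49) = 6174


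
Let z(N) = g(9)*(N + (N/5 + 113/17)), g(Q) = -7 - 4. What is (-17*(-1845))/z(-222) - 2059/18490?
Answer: 48794734979/4490647810 ≈ 10.866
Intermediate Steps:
g(Q) = -11
z(N) = -1243/17 - 66*N/5 (z(N) = -11*(N + (N/5 + 113/17)) = -11*(N + (113/17 + N/5)) = -11*(113/17 + 6*N/5) = -1243/17 - 66*N/5)
(-17*(-1845))/z(-222) - 2059/18490 = (-17*(-1845))/(-1243/17 - 66/5*(-222)) - 2059/18490 = 31365/(-1243/17 + 14652/5) - 2059*1/18490 = 31365/(242869/85) - 2059/18490 = 31365*(85/242869) - 2059/18490 = 2666025/242869 - 2059/18490 = 48794734979/4490647810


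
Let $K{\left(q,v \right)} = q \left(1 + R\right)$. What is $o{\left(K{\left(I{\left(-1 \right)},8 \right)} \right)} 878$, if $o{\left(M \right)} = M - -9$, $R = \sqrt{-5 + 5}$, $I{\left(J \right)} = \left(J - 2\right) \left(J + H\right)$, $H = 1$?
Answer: $7902$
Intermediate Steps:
$I{\left(J \right)} = \left(1 + J\right) \left(-2 + J\right)$ ($I{\left(J \right)} = \left(J - 2\right) \left(J + 1\right) = \left(-2 + J\right) \left(1 + J\right) = \left(1 + J\right) \left(-2 + J\right)$)
$R = 0$ ($R = \sqrt{0} = 0$)
$K{\left(q,v \right)} = q$ ($K{\left(q,v \right)} = q \left(1 + 0\right) = q 1 = q$)
$o{\left(M \right)} = 9 + M$ ($o{\left(M \right)} = M + 9 = 9 + M$)
$o{\left(K{\left(I{\left(-1 \right)},8 \right)} \right)} 878 = \left(9 - \left(1 - 1\right)\right) 878 = \left(9 + \left(-2 + 1 + 1\right)\right) 878 = \left(9 + 0\right) 878 = 9 \cdot 878 = 7902$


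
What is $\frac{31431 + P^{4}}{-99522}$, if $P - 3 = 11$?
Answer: $- \frac{69847}{99522} \approx -0.70182$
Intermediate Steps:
$P = 14$ ($P = 3 + 11 = 14$)
$\frac{31431 + P^{4}}{-99522} = \frac{31431 + 14^{4}}{-99522} = \left(31431 + 38416\right) \left(- \frac{1}{99522}\right) = 69847 \left(- \frac{1}{99522}\right) = - \frac{69847}{99522}$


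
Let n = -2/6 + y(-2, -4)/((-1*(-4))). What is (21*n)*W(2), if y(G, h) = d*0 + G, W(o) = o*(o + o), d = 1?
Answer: -140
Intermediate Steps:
W(o) = 2*o² (W(o) = o*(2*o) = 2*o²)
y(G, h) = G (y(G, h) = 1*0 + G = 0 + G = G)
n = -⅚ (n = -2/6 - 2/((-1*(-4))) = -2*⅙ - 2/4 = -⅓ - 2*¼ = -⅓ - ½ = -⅚ ≈ -0.83333)
(21*n)*W(2) = (21*(-⅚))*(2*2²) = -35*4 = -35/2*8 = -140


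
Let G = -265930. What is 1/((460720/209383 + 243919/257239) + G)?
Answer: -53861473537/14323212070050353 ≈ -3.7604e-6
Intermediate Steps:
1/((460720/209383 + 243919/257239) + G) = 1/((460720/209383 + 243919/257239) - 265930) = 1/(169587644057/53861473537 - 265930) = 1/(-14323212070050353/53861473537) = -53861473537/14323212070050353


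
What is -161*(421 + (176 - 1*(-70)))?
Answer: -107387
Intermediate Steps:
-161*(421 + (176 - 1*(-70))) = -161*(421 + (176 + 70)) = -161*(421 + 246) = -161*667 = -107387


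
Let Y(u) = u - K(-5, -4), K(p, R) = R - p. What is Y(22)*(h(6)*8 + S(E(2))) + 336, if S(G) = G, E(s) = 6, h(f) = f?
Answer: 1470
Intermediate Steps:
Y(u) = -1 + u (Y(u) = u - (-4 - 1*(-5)) = u - (-4 + 5) = u - 1*1 = u - 1 = -1 + u)
Y(22)*(h(6)*8 + S(E(2))) + 336 = (-1 + 22)*(6*8 + 6) + 336 = 21*(48 + 6) + 336 = 21*54 + 336 = 1134 + 336 = 1470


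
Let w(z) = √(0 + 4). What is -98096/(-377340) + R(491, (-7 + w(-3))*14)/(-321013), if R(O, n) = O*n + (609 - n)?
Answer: 1578680471/4326108765 ≈ 0.36492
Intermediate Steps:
w(z) = 2 (w(z) = √4 = 2)
R(O, n) = 609 - n + O*n
-98096/(-377340) + R(491, (-7 + w(-3))*14)/(-321013) = -98096/(-377340) + (609 - (-7 + 2)*14 + 491*((-7 + 2)*14))/(-321013) = -98096*(-1/377340) + (609 - (-5)*14 + 491*(-5*14))*(-1/321013) = 24524/94335 + (609 - 1*(-70) + 491*(-70))*(-1/321013) = 24524/94335 + (609 + 70 - 34370)*(-1/321013) = 24524/94335 - 33691*(-1/321013) = 24524/94335 + 4813/45859 = 1578680471/4326108765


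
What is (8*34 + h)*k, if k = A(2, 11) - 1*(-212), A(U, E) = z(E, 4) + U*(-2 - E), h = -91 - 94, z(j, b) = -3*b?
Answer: 15138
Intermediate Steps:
h = -185
A(U, E) = -12 + U*(-2 - E) (A(U, E) = -3*4 + U*(-2 - E) = -12 + U*(-2 - E))
k = 174 (k = (-12 - 2*2 - 1*11*2) - 1*(-212) = (-12 - 4 - 22) + 212 = -38 + 212 = 174)
(8*34 + h)*k = (8*34 - 185)*174 = (272 - 185)*174 = 87*174 = 15138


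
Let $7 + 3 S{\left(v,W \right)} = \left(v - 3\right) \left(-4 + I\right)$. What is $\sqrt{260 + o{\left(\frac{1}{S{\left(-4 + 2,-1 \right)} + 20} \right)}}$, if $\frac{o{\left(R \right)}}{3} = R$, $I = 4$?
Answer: $\frac{\sqrt{730817}}{53} \approx 16.13$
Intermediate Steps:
$S{\left(v,W \right)} = - \frac{7}{3}$ ($S{\left(v,W \right)} = - \frac{7}{3} + \frac{\left(v - 3\right) \left(-4 + 4\right)}{3} = - \frac{7}{3} + \frac{\left(-3 + v\right) 0}{3} = - \frac{7}{3} + \frac{1}{3} \cdot 0 = - \frac{7}{3} + 0 = - \frac{7}{3}$)
$o{\left(R \right)} = 3 R$
$\sqrt{260 + o{\left(\frac{1}{S{\left(-4 + 2,-1 \right)} + 20} \right)}} = \sqrt{260 + \frac{3}{- \frac{7}{3} + 20}} = \sqrt{260 + \frac{3}{\frac{53}{3}}} = \sqrt{260 + 3 \cdot \frac{3}{53}} = \sqrt{260 + \frac{9}{53}} = \sqrt{\frac{13789}{53}} = \frac{\sqrt{730817}}{53}$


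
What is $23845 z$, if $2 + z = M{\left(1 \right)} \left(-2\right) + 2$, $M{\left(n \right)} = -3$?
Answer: $143070$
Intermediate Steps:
$z = 6$ ($z = -2 + \left(\left(-3\right) \left(-2\right) + 2\right) = -2 + \left(6 + 2\right) = -2 + 8 = 6$)
$23845 z = 23845 \cdot 6 = 143070$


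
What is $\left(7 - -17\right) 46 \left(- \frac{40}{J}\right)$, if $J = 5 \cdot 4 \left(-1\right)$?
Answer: $2208$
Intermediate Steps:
$J = -20$ ($J = 20 \left(-1\right) = -20$)
$\left(7 - -17\right) 46 \left(- \frac{40}{J}\right) = \left(7 - -17\right) 46 \left(- \frac{40}{-20}\right) = \left(7 + 17\right) 46 \left(\left(-40\right) \left(- \frac{1}{20}\right)\right) = 24 \cdot 46 \cdot 2 = 1104 \cdot 2 = 2208$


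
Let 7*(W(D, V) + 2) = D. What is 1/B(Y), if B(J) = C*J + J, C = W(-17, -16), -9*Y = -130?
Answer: -21/1040 ≈ -0.020192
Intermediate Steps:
Y = 130/9 (Y = -1/9*(-130) = 130/9 ≈ 14.444)
W(D, V) = -2 + D/7
C = -31/7 (C = -2 + (1/7)*(-17) = -2 - 17/7 = -31/7 ≈ -4.4286)
B(J) = -24*J/7 (B(J) = -31*J/7 + J = -24*J/7)
1/B(Y) = 1/(-24/7*130/9) = 1/(-1040/21) = -21/1040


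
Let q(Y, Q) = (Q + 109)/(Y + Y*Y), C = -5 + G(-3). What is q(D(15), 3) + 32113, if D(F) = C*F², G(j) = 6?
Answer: 816473081/25425 ≈ 32113.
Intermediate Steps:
C = 1 (C = -5 + 6 = 1)
D(F) = F² (D(F) = 1*F² = F²)
q(Y, Q) = (109 + Q)/(Y + Y²)
q(D(15), 3) + 32113 = (109 + 3)/((15²)*(1 + 15²)) + 32113 = 112/(225*(1 + 225)) + 32113 = (1/225)*112/226 + 32113 = (1/225)*(1/226)*112 + 32113 = 56/25425 + 32113 = 816473081/25425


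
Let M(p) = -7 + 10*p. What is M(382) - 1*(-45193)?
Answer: 49006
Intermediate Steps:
M(382) - 1*(-45193) = (-7 + 10*382) - 1*(-45193) = (-7 + 3820) + 45193 = 3813 + 45193 = 49006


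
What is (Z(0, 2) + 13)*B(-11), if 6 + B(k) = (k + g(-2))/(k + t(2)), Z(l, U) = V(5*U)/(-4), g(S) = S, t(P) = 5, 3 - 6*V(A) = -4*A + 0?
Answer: -6187/144 ≈ -42.965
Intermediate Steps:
V(A) = ½ + 2*A/3 (V(A) = ½ - (-4*A + 0)/6 = ½ - (-2)*A/3 = ½ + 2*A/3)
Z(l, U) = -⅛ - 5*U/6 (Z(l, U) = (½ + 2*(5*U)/3)/(-4) = (½ + 10*U/3)*(-¼) = -⅛ - 5*U/6)
B(k) = -6 + (-2 + k)/(5 + k) (B(k) = -6 + (k - 2)/(k + 5) = -6 + (-2 + k)/(5 + k))
(Z(0, 2) + 13)*B(-11) = ((-⅛ - ⅚*2) + 13)*((-32 - 5*(-11))/(5 - 11)) = ((-⅛ - 5/3) + 13)*((-32 + 55)/(-6)) = (-43/24 + 13)*(-⅙*23) = (269/24)*(-23/6) = -6187/144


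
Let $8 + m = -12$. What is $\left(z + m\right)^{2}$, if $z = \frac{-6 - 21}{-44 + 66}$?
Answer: $\frac{218089}{484} \approx 450.6$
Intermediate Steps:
$z = - \frac{27}{22} \approx -1.2273$
$m = -20$ ($m = -8 - 12 = -20$)
$\left(z + m\right)^{2} = \left(- \frac{27}{22} - 20\right)^{2} = \left(- \frac{467}{22}\right)^{2} = \frac{218089}{484}$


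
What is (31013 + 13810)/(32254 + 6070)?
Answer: 669/572 ≈ 1.1696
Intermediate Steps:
(31013 + 13810)/(32254 + 6070) = 44823/38324 = 44823*(1/38324) = 669/572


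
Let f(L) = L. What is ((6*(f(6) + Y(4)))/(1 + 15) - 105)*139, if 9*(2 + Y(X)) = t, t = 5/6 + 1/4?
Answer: -4141505/288 ≈ -14380.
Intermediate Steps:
t = 13/12 (t = 5*(⅙) + 1*(¼) = ⅚ + ¼ = 13/12 ≈ 1.0833)
Y(X) = -203/108 (Y(X) = -2 + (⅑)*(13/12) = -2 + 13/108 = -203/108)
((6*(f(6) + Y(4)))/(1 + 15) - 105)*139 = ((6*(6 - 203/108))/(1 + 15) - 105)*139 = ((6*(445/108))/16 - 105)*139 = ((445/18)*(1/16) - 105)*139 = (445/288 - 105)*139 = -29795/288*139 = -4141505/288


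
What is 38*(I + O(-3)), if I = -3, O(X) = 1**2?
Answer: -76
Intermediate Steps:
O(X) = 1
38*(I + O(-3)) = 38*(-3 + 1) = 38*(-2) = -76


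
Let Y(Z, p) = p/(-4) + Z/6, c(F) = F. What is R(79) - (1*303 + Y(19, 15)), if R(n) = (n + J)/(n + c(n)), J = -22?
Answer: -286349/948 ≈ -302.06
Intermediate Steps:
Y(Z, p) = -p/4 + Z/6 (Y(Z, p) = p*(-1/4) + Z*(1/6) = -p/4 + Z/6)
R(n) = (-22 + n)/(2*n) (R(n) = (n - 22)/(n + n) = (-22 + n)/((2*n)) = (-22 + n)*(1/(2*n)) = (-22 + n)/(2*n))
R(79) - (1*303 + Y(19, 15)) = (1/2)*(-22 + 79)/79 - (1*303 + (-1/4*15 + (1/6)*19)) = (1/2)*(1/79)*57 - (303 + (-15/4 + 19/6)) = 57/158 - (303 - 7/12) = 57/158 - 1*3629/12 = 57/158 - 3629/12 = -286349/948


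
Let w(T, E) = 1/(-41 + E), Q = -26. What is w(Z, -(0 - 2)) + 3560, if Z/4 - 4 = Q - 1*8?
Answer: 138839/39 ≈ 3560.0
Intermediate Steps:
Z = -120 (Z = 16 + 4*(-26 - 1*8) = 16 + 4*(-26 - 8) = 16 + 4*(-34) = 16 - 136 = -120)
w(Z, -(0 - 2)) + 3560 = 1/(-41 - (0 - 2)) + 3560 = 1/(-41 - 1*(-2)) + 3560 = 1/(-41 + 2) + 3560 = 1/(-39) + 3560 = -1/39 + 3560 = 138839/39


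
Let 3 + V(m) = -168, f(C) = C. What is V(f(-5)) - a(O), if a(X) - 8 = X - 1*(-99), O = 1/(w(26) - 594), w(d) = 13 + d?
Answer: -154289/555 ≈ -278.00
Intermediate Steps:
V(m) = -171 (V(m) = -3 - 168 = -171)
O = -1/555 (O = 1/((13 + 26) - 594) = 1/(39 - 594) = 1/(-555) = -1/555 ≈ -0.0018018)
a(X) = 107 + X (a(X) = 8 + (X - 1*(-99)) = 8 + (X + 99) = 8 + (99 + X) = 107 + X)
V(f(-5)) - a(O) = -171 - (107 - 1/555) = -171 - 1*59384/555 = -171 - 59384/555 = -154289/555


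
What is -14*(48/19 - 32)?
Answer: 7840/19 ≈ 412.63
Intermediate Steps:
-14*(48/19 - 32) = -14*(-560/19) = 7840/19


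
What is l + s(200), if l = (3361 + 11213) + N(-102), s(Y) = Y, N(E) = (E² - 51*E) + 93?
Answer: 30473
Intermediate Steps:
N(E) = 93 + E² - 51*E
l = 30273 (l = (3361 + 11213) + (93 + (-102)² - 51*(-102)) = 14574 + (93 + 10404 + 5202) = 14574 + 15699 = 30273)
l + s(200) = 30273 + 200 = 30473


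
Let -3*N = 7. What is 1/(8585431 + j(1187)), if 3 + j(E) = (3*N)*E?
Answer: 1/8577119 ≈ 1.1659e-7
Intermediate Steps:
N = -7/3 (N = -1/3*7 = -7/3 ≈ -2.3333)
j(E) = -3 - 7*E (j(E) = -3 + (3*(-7/3))*E = -3 - 7*E)
1/(8585431 + j(1187)) = 1/(8585431 + (-3 - 7*1187)) = 1/(8585431 + (-3 - 8309)) = 1/(8585431 - 8312) = 1/8577119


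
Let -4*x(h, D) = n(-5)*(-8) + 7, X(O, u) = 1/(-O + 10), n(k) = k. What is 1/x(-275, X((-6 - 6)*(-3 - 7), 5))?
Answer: -4/47 ≈ -0.085106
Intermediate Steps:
X(O, u) = 1/(10 - O)
x(h, D) = -47/4 (x(h, D) = -(-5*(-8) + 7)/4 = -(40 + 7)/4 = -1/4*47 = -47/4)
1/x(-275, X((-6 - 6)*(-3 - 7), 5)) = 1/(-47/4) = -4/47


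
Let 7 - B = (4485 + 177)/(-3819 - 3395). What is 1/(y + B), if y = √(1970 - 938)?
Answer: -24870265/3166531742 + 13010449*√258/6333063484 ≈ 0.025144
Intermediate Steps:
y = 2*√258 (y = √1032 = 2*√258 ≈ 32.125)
B = 27580/3607 (B = 7 - (4485 + 177)/(-3819 - 3395) = 7 - 4662/(-7214) = 7 - 4662*(-1)/7214 = 7 - 1*(-2331/3607) = 7 + 2331/3607 = 27580/3607 ≈ 7.6462)
1/(y + B) = 1/(2*√258 + 27580/3607) = 1/(27580/3607 + 2*√258)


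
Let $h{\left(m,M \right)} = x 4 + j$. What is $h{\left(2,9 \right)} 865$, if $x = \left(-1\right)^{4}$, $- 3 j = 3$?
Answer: $2595$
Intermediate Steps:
$j = -1$ ($j = \left(- \frac{1}{3}\right) 3 = -1$)
$x = 1$
$h{\left(m,M \right)} = 3$ ($h{\left(m,M \right)} = 1 \cdot 4 - 1 = 4 - 1 = 3$)
$h{\left(2,9 \right)} 865 = 3 \cdot 865 = 2595$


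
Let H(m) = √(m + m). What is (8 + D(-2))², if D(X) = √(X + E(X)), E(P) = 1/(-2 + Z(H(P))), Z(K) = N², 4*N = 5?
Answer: (56 + I*√210)²/49 ≈ 59.714 + 33.123*I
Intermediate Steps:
N = 5/4 (N = (¼)*5 = 5/4 ≈ 1.2500)
H(m) = √2*√m (H(m) = √(2*m) = √2*√m)
Z(K) = 25/16 (Z(K) = (5/4)² = 25/16)
E(P) = -16/7 (E(P) = 1/(-2 + 25/16) = 1/(-7/16) = -16/7)
D(X) = √(-16/7 + X) (D(X) = √(X - 16/7) = √(-16/7 + X))
(8 + D(-2))² = (8 + √(-112 + 49*(-2))/7)² = (8 + √(-112 - 98)/7)² = (8 + √(-210)/7)² = (8 + (I*√210)/7)² = (8 + I*√210/7)²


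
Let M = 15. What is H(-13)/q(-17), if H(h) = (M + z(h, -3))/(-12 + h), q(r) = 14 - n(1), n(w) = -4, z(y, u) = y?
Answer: -1/225 ≈ -0.0044444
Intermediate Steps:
q(r) = 18 (q(r) = 14 - 1*(-4) = 14 + 4 = 18)
H(h) = (15 + h)/(-12 + h)
H(-13)/q(-17) = ((15 - 13)/(-12 - 13))/18 = (2/(-25))*(1/18) = -1/25*2*(1/18) = -2/25*1/18 = -1/225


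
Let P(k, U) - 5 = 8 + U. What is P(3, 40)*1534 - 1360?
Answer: 79942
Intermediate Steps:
P(k, U) = 13 + U (P(k, U) = 5 + (8 + U) = 13 + U)
P(3, 40)*1534 - 1360 = (13 + 40)*1534 - 1360 = 53*1534 - 1360 = 81302 - 1360 = 79942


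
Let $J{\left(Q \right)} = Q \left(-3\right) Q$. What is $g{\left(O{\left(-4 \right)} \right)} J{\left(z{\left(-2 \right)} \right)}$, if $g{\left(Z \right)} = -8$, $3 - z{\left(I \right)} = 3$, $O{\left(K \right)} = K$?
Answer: $0$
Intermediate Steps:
$z{\left(I \right)} = 0$ ($z{\left(I \right)} = 3 - 3 = 0$)
$J{\left(Q \right)} = - 3 Q^{2}$ ($J{\left(Q \right)} = - 3 Q Q = - 3 Q^{2}$)
$g{\left(O{\left(-4 \right)} \right)} J{\left(z{\left(-2 \right)} \right)} = - 8 \left(- 3 \cdot 0^{2}\right) = - 8 \left(\left(-3\right) 0\right) = \left(-8\right) 0 = 0$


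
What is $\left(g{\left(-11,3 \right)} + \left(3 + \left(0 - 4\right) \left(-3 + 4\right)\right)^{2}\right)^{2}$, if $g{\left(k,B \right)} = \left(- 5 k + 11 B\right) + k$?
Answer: $6084$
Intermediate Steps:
$g{\left(k,B \right)} = - 4 k + 11 B$
$\left(g{\left(-11,3 \right)} + \left(3 + \left(0 - 4\right) \left(-3 + 4\right)\right)^{2}\right)^{2} = \left(\left(\left(-4\right) \left(-11\right) + 11 \cdot 3\right) + \left(3 + \left(0 - 4\right) \left(-3 + 4\right)\right)^{2}\right)^{2} = \left(\left(44 + 33\right) + \left(3 - 4\right)^{2}\right)^{2} = \left(77 + \left(3 - 4\right)^{2}\right)^{2} = \left(77 + \left(-1\right)^{2}\right)^{2} = \left(77 + 1\right)^{2} = 78^{2} = 6084$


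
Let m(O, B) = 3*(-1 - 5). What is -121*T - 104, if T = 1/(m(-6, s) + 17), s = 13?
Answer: 17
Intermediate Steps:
m(O, B) = -18 (m(O, B) = 3*(-6) = -18)
T = -1 (T = 1/(-18 + 17) = 1/(-1) = -1)
-121*T - 104 = -121*(-1) - 104 = 121 - 104 = 17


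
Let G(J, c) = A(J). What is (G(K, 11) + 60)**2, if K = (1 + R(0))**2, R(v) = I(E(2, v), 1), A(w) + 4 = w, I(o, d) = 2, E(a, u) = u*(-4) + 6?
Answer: 4225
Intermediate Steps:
E(a, u) = 6 - 4*u (E(a, u) = -4*u + 6 = 6 - 4*u)
A(w) = -4 + w
R(v) = 2
K = 9 (K = (1 + 2)**2 = 3**2 = 9)
G(J, c) = -4 + J
(G(K, 11) + 60)**2 = ((-4 + 9) + 60)**2 = (5 + 60)**2 = 65**2 = 4225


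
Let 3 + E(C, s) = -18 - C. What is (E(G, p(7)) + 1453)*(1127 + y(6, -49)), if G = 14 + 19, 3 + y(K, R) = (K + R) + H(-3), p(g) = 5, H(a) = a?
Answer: 1508122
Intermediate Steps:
y(K, R) = -6 + K + R (y(K, R) = -3 + ((K + R) - 3) = -3 + (-3 + K + R) = -6 + K + R)
G = 33
E(C, s) = -21 - C (E(C, s) = -3 + (-18 - C) = -21 - C)
(E(G, p(7)) + 1453)*(1127 + y(6, -49)) = ((-21 - 1*33) + 1453)*(1127 + (-6 + 6 - 49)) = ((-21 - 33) + 1453)*(1127 - 49) = (-54 + 1453)*1078 = 1399*1078 = 1508122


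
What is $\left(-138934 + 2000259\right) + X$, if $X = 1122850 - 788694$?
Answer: $2195481$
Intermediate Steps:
$X = 334156$
$\left(-138934 + 2000259\right) + X = \left(-138934 + 2000259\right) + 334156 = 1861325 + 334156 = 2195481$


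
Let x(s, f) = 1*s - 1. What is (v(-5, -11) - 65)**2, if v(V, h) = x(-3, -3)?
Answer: 4761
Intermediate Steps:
x(s, f) = -1 + s (x(s, f) = s - 1 = -1 + s)
v(V, h) = -4 (v(V, h) = -1 - 3 = -4)
(v(-5, -11) - 65)**2 = (-4 - 65)**2 = (-69)**2 = 4761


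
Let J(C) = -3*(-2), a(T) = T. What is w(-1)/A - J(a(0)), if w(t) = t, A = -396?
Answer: -2375/396 ≈ -5.9975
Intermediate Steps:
J(C) = 6
w(-1)/A - J(a(0)) = -1/(-396) - 1*6 = -1*(-1/396) - 6 = 1/396 - 6 = -2375/396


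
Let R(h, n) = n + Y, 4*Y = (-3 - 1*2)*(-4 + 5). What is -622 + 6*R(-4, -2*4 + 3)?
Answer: -1319/2 ≈ -659.50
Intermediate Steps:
Y = -5/4 (Y = ((-3 - 1*2)*(-4 + 5))/4 = ((-3 - 2)*1)/4 = (-5*1)/4 = (¼)*(-5) = -5/4 ≈ -1.2500)
R(h, n) = -5/4 + n (R(h, n) = n - 5/4 = -5/4 + n)
-622 + 6*R(-4, -2*4 + 3) = -622 + 6*(-5/4 + (-2*4 + 3)) = -622 + 6*(-5/4 + (-8 + 3)) = -622 + 6*(-5/4 - 5) = -622 + 6*(-25/4) = -622 - 75/2 = -1319/2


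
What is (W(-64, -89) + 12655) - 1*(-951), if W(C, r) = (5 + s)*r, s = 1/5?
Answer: 65716/5 ≈ 13143.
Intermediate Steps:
s = ⅕ (s = 1*(⅕) = ⅕ ≈ 0.20000)
W(C, r) = 26*r/5 (W(C, r) = (5 + ⅕)*r = 26*r/5)
(W(-64, -89) + 12655) - 1*(-951) = ((26/5)*(-89) + 12655) - 1*(-951) = (-2314/5 + 12655) + 951 = 60961/5 + 951 = 65716/5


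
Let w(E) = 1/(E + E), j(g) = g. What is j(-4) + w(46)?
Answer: -367/92 ≈ -3.9891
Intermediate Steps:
w(E) = 1/(2*E)
j(-4) + w(46) = -4 + (1/2)/46 = -4 + (1/2)*(1/46) = -4 + 1/92 = -367/92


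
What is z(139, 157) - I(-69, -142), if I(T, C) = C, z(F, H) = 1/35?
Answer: 4971/35 ≈ 142.03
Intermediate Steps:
z(F, H) = 1/35
z(139, 157) - I(-69, -142) = 1/35 - 1*(-142) = 1/35 + 142 = 4971/35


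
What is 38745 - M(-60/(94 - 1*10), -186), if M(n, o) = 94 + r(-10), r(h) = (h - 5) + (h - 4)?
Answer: 38680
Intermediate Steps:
r(h) = -9 + 2*h (r(h) = (-5 + h) + (-4 + h) = -9 + 2*h)
M(n, o) = 65 (M(n, o) = 94 + (-9 + 2*(-10)) = 94 + (-9 - 20) = 94 - 29 = 65)
38745 - M(-60/(94 - 1*10), -186) = 38745 - 1*65 = 38745 - 65 = 38680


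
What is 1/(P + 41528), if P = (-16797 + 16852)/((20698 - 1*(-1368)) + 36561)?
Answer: 58627/2434662111 ≈ 2.4080e-5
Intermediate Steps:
P = 55/58627 (P = 55/((20698 + 1368) + 36561) = 55/(22066 + 36561) = 55/58627 ≈ 0.00093813)
1/(P + 41528) = 1/(55/58627 + 41528) = 1/(2434662111/58627) = 58627/2434662111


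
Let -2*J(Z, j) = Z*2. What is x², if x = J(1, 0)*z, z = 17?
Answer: 289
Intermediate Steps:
J(Z, j) = -Z (J(Z, j) = -Z*2/2 = -Z)
x = -17 (x = -1*1*17 = -1*17 = -17)
x² = (-17)² = 289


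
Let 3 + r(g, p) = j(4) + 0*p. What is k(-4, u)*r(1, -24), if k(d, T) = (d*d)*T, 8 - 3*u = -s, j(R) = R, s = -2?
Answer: 32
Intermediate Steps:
r(g, p) = 1 (r(g, p) = -3 + (4 + 0*p) = -3 + (4 + 0) = -3 + 4 = 1)
u = 2 (u = 8/3 - (-1)*(-2)/3 = 8/3 - ⅓*2 = 8/3 - ⅔ = 2)
k(d, T) = T*d² (k(d, T) = d²*T = T*d²)
k(-4, u)*r(1, -24) = (2*(-4)²)*1 = (2*16)*1 = 32*1 = 32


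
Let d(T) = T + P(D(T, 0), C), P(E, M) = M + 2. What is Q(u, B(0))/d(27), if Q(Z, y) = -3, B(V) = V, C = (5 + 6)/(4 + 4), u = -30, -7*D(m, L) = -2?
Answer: -8/81 ≈ -0.098765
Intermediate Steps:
D(m, L) = 2/7 (D(m, L) = -⅐*(-2) = 2/7)
C = 11/8 ≈ 1.3750
P(E, M) = 2 + M
d(T) = 27/8 + T (d(T) = T + (2 + 11/8) = T + 27/8 = 27/8 + T)
Q(u, B(0))/d(27) = -3/(27/8 + 27) = -3/243/8 = -3*8/243 = -8/81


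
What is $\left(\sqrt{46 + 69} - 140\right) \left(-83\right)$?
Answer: $11620 - 83 \sqrt{115} \approx 10730.0$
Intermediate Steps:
$\left(\sqrt{46 + 69} - 140\right) \left(-83\right) = \left(\sqrt{115} - 140\right) \left(-83\right) = \left(-140 + \sqrt{115}\right) \left(-83\right) = 11620 - 83 \sqrt{115}$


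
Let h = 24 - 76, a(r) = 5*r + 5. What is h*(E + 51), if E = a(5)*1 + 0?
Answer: -4212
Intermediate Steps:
a(r) = 5 + 5*r
E = 30 (E = (5 + 5*5)*1 + 0 = (5 + 25)*1 + 0 = 30*1 + 0 = 30 + 0 = 30)
h = -52
h*(E + 51) = -52*(30 + 51) = -52*81 = -4212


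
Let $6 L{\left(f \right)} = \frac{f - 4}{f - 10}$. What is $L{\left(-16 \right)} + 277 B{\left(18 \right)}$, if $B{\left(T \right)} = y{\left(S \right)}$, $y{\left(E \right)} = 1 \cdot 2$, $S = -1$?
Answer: $\frac{21611}{39} \approx 554.13$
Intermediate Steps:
$y{\left(E \right)} = 2$
$B{\left(T \right)} = 2$
$L{\left(f \right)} = \frac{-4 + f}{6 \left(-10 + f\right)}$ ($L{\left(f \right)} = \frac{\left(f - 4\right) \frac{1}{f - 10}}{6} = \frac{\left(-4 + f\right) \frac{1}{-10 + f}}{6} = \frac{\frac{1}{-10 + f} \left(-4 + f\right)}{6} = \frac{-4 + f}{6 \left(-10 + f\right)}$)
$L{\left(-16 \right)} + 277 B{\left(18 \right)} = \frac{-4 - 16}{6 \left(-10 - 16\right)} + 277 \cdot 2 = \frac{1}{6} \frac{1}{-26} \left(-20\right) + 554 = \frac{1}{6} \left(- \frac{1}{26}\right) \left(-20\right) + 554 = \frac{5}{39} + 554 = \frac{21611}{39}$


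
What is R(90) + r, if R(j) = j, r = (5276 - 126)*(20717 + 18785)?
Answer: 203435390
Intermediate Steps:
r = 203435300 (r = 5150*39502 = 203435300)
R(90) + r = 90 + 203435300 = 203435390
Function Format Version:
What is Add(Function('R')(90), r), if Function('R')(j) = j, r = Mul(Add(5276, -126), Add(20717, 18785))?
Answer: 203435390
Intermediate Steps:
r = 203435300 (r = Mul(5150, 39502) = 203435300)
Add(Function('R')(90), r) = Add(90, 203435300) = 203435390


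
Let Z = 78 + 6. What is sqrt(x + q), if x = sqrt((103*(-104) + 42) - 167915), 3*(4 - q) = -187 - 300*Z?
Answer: sqrt(76197 + 9*I*sqrt(178585))/3 ≈ 92.041 + 2.2957*I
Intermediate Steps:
Z = 84
q = 25399/3 (q = 4 - (-187 - 300*84)/3 = 4 - (-187 - 25200)/3 = 4 - 1/3*(-25387) = 4 + 25387/3 = 25399/3 ≈ 8466.3)
x = I*sqrt(178585) (x = sqrt((-10712 + 42) - 167915) = sqrt(-10670 - 167915) = sqrt(-178585) = I*sqrt(178585) ≈ 422.59*I)
sqrt(x + q) = sqrt(I*sqrt(178585) + 25399/3) = sqrt(25399/3 + I*sqrt(178585))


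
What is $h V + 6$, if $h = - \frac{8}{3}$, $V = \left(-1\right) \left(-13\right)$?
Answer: $- \frac{86}{3} \approx -28.667$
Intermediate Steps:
$V = 13$
$h = - \frac{8}{3}$ ($h = \left(-8\right) \frac{1}{3} = - \frac{8}{3} \approx -2.6667$)
$h V + 6 = \left(- \frac{8}{3}\right) 13 + 6 = - \frac{104}{3} + 6 = - \frac{86}{3}$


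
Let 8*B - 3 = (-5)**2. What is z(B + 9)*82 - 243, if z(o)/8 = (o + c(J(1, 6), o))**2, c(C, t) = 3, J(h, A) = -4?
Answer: 157361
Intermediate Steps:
B = 7/2 (B = 3/8 + (1/8)*(-5)**2 = 3/8 + (1/8)*25 = 3/8 + 25/8 = 7/2 ≈ 3.5000)
z(o) = 8*(3 + o)**2 (z(o) = 8*(o + 3)**2 = 8*(3 + o)**2)
z(B + 9)*82 - 243 = (8*(3 + (7/2 + 9))**2)*82 - 243 = (8*(3 + 25/2)**2)*82 - 243 = (8*(31/2)**2)*82 - 243 = (8*(961/4))*82 - 243 = 1922*82 - 243 = 157604 - 243 = 157361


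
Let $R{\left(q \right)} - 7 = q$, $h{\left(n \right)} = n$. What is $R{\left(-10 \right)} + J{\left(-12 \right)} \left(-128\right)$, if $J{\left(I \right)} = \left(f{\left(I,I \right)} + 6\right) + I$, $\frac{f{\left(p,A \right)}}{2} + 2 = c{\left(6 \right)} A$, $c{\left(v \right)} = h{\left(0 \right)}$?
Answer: $1277$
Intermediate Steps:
$c{\left(v \right)} = 0$
$f{\left(p,A \right)} = -4$ ($f{\left(p,A \right)} = -4 + 2 \cdot 0 A = -4 + 2 \cdot 0 = -4 + 0 = -4$)
$R{\left(q \right)} = 7 + q$
$J{\left(I \right)} = 2 + I$ ($J{\left(I \right)} = \left(-4 + 6\right) + I = 2 + I$)
$R{\left(-10 \right)} + J{\left(-12 \right)} \left(-128\right) = \left(7 - 10\right) + \left(2 - 12\right) \left(-128\right) = -3 - -1280 = -3 + 1280 = 1277$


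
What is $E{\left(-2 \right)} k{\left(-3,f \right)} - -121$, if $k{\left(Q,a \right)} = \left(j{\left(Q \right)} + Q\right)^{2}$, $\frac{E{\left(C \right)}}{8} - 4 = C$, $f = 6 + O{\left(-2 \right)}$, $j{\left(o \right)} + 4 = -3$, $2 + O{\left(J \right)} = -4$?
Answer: $1721$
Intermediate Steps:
$O{\left(J \right)} = -6$ ($O{\left(J \right)} = -2 - 4 = -6$)
$j{\left(o \right)} = -7$ ($j{\left(o \right)} = -4 - 3 = -7$)
$f = 0$ ($f = 6 - 6 = 0$)
$E{\left(C \right)} = 32 + 8 C$
$k{\left(Q,a \right)} = \left(-7 + Q\right)^{2}$
$E{\left(-2 \right)} k{\left(-3,f \right)} - -121 = \left(32 + 8 \left(-2\right)\right) \left(-7 - 3\right)^{2} - -121 = \left(32 - 16\right) \left(-10\right)^{2} + 121 = 16 \cdot 100 + 121 = 1600 + 121 = 1721$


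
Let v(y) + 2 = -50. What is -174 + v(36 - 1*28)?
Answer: -226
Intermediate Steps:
v(y) = -52 (v(y) = -2 - 50 = -52)
-174 + v(36 - 1*28) = -174 - 52 = -226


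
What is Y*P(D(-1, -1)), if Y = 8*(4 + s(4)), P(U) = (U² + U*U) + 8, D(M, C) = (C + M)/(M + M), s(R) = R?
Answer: 640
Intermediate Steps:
D(M, C) = (C + M)/(2*M) (D(M, C) = (C + M)/((2*M)) = (C + M)*(1/(2*M)) = (C + M)/(2*M))
P(U) = 8 + 2*U² (P(U) = (U² + U²) + 8 = 2*U² + 8 = 8 + 2*U²)
Y = 64 (Y = 8*(4 + 4) = 8*8 = 64)
Y*P(D(-1, -1)) = 64*(8 + 2*((½)*(-1 - 1)/(-1))²) = 64*(8 + 2*((½)*(-1)*(-2))²) = 64*(8 + 2*1²) = 64*(8 + 2*1) = 64*(8 + 2) = 64*10 = 640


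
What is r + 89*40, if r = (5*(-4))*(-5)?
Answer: 3660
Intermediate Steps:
r = 100 (r = -20*(-5) = 100)
r + 89*40 = 100 + 89*40 = 100 + 3560 = 3660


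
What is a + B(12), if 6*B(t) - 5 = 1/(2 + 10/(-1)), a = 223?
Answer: 3581/16 ≈ 223.81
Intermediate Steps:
B(t) = 13/16 (B(t) = 5/6 + 1/(6*(2 + 10/(-1))) = 5/6 + 1/(6*(2 + 10*(-1))) = 5/6 + 1/(6*(2 - 10)) = 5/6 + (1/6)/(-8) = 5/6 + (1/6)*(-1/8) = 5/6 - 1/48 = 13/16)
a + B(12) = 223 + 13/16 = 3581/16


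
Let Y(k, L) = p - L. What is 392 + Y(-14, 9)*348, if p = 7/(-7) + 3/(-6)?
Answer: -3262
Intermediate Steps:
p = -3/2 (p = 7*(-⅐) + 3*(-⅙) = -1 - ½ = -3/2 ≈ -1.5000)
Y(k, L) = -3/2 - L
392 + Y(-14, 9)*348 = 392 + (-3/2 - 1*9)*348 = 392 + (-3/2 - 9)*348 = 392 - 21/2*348 = 392 - 3654 = -3262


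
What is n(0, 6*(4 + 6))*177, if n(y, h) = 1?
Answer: 177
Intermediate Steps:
n(0, 6*(4 + 6))*177 = 1*177 = 177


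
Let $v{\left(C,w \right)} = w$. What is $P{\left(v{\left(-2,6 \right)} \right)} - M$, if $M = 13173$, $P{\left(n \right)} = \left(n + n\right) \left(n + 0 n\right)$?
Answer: $-13101$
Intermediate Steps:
$P{\left(n \right)} = 2 n^{2}$ ($P{\left(n \right)} = 2 n \left(n + 0\right) = 2 n n = 2 n^{2}$)
$P{\left(v{\left(-2,6 \right)} \right)} - M = 2 \cdot 6^{2} - 13173 = 2 \cdot 36 - 13173 = 72 - 13173 = -13101$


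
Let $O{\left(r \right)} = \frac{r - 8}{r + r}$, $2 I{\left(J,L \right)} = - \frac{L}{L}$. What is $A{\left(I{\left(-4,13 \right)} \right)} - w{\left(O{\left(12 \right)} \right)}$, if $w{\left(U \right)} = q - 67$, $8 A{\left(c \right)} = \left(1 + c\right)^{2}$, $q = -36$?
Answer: $\frac{3297}{32} \approx 103.03$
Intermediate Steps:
$I{\left(J,L \right)} = - \frac{1}{2}$ ($I{\left(J,L \right)} = \frac{\left(-1\right) \frac{L}{L}}{2} = \frac{\left(-1\right) 1}{2} = \frac{1}{2} \left(-1\right) = - \frac{1}{2}$)
$O{\left(r \right)} = \frac{-8 + r}{2 r}$
$A{\left(c \right)} = \frac{\left(1 + c\right)^{2}}{8}$
$w{\left(U \right)} = -103$ ($w{\left(U \right)} = -36 - 67 = -103$)
$A{\left(I{\left(-4,13 \right)} \right)} - w{\left(O{\left(12 \right)} \right)} = \frac{\left(1 - \frac{1}{2}\right)^{2}}{8} - -103 = \frac{1}{8 \cdot 4} + 103 = \frac{1}{8} \cdot \frac{1}{4} + 103 = \frac{1}{32} + 103 = \frac{3297}{32}$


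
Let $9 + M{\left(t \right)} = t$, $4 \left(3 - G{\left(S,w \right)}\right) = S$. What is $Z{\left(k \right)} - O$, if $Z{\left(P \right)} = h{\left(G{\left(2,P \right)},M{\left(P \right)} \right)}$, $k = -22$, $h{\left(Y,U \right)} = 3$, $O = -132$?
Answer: $135$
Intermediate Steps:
$G{\left(S,w \right)} = 3 - \frac{S}{4}$
$M{\left(t \right)} = -9 + t$
$Z{\left(P \right)} = 3$
$Z{\left(k \right)} - O = 3 - -132 = 3 + 132 = 135$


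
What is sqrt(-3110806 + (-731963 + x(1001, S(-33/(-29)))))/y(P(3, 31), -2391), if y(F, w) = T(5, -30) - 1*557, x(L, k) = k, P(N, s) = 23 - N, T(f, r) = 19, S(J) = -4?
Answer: -I*sqrt(3842773)/538 ≈ -3.6437*I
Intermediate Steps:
y(F, w) = -538 (y(F, w) = 19 - 1*557 = 19 - 557 = -538)
sqrt(-3110806 + (-731963 + x(1001, S(-33/(-29)))))/y(P(3, 31), -2391) = sqrt(-3110806 + (-731963 - 4))/(-538) = sqrt(-3110806 - 731967)*(-1/538) = sqrt(-3842773)*(-1/538) = (I*sqrt(3842773))*(-1/538) = -I*sqrt(3842773)/538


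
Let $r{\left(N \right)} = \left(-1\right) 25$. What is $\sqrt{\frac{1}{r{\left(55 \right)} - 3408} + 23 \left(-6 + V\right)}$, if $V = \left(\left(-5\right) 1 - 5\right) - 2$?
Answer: $\frac{i \sqrt{4879195879}}{3433} \approx 20.347 i$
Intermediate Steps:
$V = -12$ ($V = \left(-5 - 5\right) - 2 = -10 - 2 = -12$)
$r{\left(N \right)} = -25$
$\sqrt{\frac{1}{r{\left(55 \right)} - 3408} + 23 \left(-6 + V\right)} = \sqrt{\frac{1}{-25 - 3408} + 23 \left(-6 - 12\right)} = \sqrt{\frac{1}{-3433} + 23 \left(-18\right)} = \sqrt{- \frac{1}{3433} - 414} = \sqrt{- \frac{1421263}{3433}} = \frac{i \sqrt{4879195879}}{3433}$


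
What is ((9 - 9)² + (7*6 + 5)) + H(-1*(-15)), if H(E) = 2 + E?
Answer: 64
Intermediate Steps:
((9 - 9)² + (7*6 + 5)) + H(-1*(-15)) = ((9 - 9)² + (7*6 + 5)) + (2 - 1*(-15)) = (0² + (42 + 5)) + (2 + 15) = (0 + 47) + 17 = 47 + 17 = 64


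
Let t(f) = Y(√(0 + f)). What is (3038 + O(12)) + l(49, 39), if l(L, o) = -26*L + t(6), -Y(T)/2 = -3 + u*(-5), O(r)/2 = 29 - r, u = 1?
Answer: 1814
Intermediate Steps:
O(r) = 58 - 2*r (O(r) = 2*(29 - r) = 58 - 2*r)
Y(T) = 16 (Y(T) = -2*(-3 + 1*(-5)) = -2*(-3 - 5) = -2*(-8) = 16)
t(f) = 16
l(L, o) = 16 - 26*L (l(L, o) = -26*L + 16 = 16 - 26*L)
(3038 + O(12)) + l(49, 39) = (3038 + (58 - 2*12)) + (16 - 26*49) = (3038 + (58 - 24)) + (16 - 1274) = (3038 + 34) - 1258 = 3072 - 1258 = 1814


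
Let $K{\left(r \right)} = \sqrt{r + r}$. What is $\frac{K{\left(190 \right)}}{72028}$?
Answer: $\frac{\sqrt{95}}{36014} \approx 0.00027064$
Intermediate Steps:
$K{\left(r \right)} = \sqrt{2} \sqrt{r}$ ($K{\left(r \right)} = \sqrt{2 r} = \sqrt{2} \sqrt{r}$)
$\frac{K{\left(190 \right)}}{72028} = \frac{\sqrt{2} \sqrt{190}}{72028} = 2 \sqrt{95} \cdot \frac{1}{72028} = \frac{\sqrt{95}}{36014}$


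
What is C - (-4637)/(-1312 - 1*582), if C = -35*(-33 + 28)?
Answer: 326813/1894 ≈ 172.55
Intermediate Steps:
C = 175 (C = -35*(-5) = 175)
C - (-4637)/(-1312 - 1*582) = 175 - (-4637)/(-1312 - 1*582) = 175 - (-4637)/(-1312 - 582) = 175 - (-4637)/(-1894) = 175 - (-4637)*(-1)/1894 = 175 - 1*4637/1894 = 175 - 4637/1894 = 326813/1894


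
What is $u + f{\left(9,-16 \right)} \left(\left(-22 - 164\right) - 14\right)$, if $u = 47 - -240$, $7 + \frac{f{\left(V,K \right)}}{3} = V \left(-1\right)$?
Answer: $9887$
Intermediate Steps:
$f{\left(V,K \right)} = -21 - 3 V$ ($f{\left(V,K \right)} = -21 + 3 V \left(-1\right) = -21 + 3 \left(- V\right) = -21 - 3 V$)
$u = 287$ ($u = 47 + 240 = 287$)
$u + f{\left(9,-16 \right)} \left(\left(-22 - 164\right) - 14\right) = 287 + \left(-21 - 27\right) \left(\left(-22 - 164\right) - 14\right) = 287 + \left(-21 - 27\right) \left(-186 - 14\right) = 287 - -9600 = 287 + 9600 = 9887$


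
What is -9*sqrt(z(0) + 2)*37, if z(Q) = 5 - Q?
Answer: -333*sqrt(7) ≈ -881.04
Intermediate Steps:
-9*sqrt(z(0) + 2)*37 = -9*sqrt((5 - 1*0) + 2)*37 = -9*sqrt((5 + 0) + 2)*37 = -9*sqrt(5 + 2)*37 = -9*sqrt(7)*37 = -333*sqrt(7)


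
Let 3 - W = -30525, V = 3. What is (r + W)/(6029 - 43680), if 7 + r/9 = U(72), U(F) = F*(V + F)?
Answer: -79065/37651 ≈ -2.0999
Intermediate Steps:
W = 30528 (W = 3 - 1*(-30525) = 3 + 30525 = 30528)
U(F) = F*(3 + F)
r = 48537 (r = -63 + 9*(72*(3 + 72)) = -63 + 9*(72*75) = -63 + 9*5400 = -63 + 48600 = 48537)
(r + W)/(6029 - 43680) = (48537 + 30528)/(6029 - 43680) = 79065/(-37651) = 79065*(-1/37651) = -79065/37651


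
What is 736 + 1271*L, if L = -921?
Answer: -1169855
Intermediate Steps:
736 + 1271*L = 736 + 1271*(-921) = 736 - 1170591 = -1169855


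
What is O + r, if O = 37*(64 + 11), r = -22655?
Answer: -19880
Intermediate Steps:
O = 2775 (O = 37*75 = 2775)
O + r = 2775 - 22655 = -19880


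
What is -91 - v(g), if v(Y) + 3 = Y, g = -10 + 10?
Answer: -88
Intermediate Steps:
g = 0
v(Y) = -3 + Y
-91 - v(g) = -91 - (-3 + 0) = -91 - 1*(-3) = -91 + 3 = -88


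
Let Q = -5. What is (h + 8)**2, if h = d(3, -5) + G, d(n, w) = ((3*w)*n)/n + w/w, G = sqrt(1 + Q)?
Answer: 32 - 24*I ≈ 32.0 - 24.0*I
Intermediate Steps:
G = 2*I (G = sqrt(1 - 5) = sqrt(-4) = 2*I ≈ 2.0*I)
d(n, w) = 1 + 3*w (d(n, w) = (3*n*w)/n + 1 = 3*w + 1 = 1 + 3*w)
h = -14 + 2*I (h = (1 + 3*(-5)) + 2*I = (1 - 15) + 2*I = -14 + 2*I ≈ -14.0 + 2.0*I)
(h + 8)**2 = ((-14 + 2*I) + 8)**2 = (-6 + 2*I)**2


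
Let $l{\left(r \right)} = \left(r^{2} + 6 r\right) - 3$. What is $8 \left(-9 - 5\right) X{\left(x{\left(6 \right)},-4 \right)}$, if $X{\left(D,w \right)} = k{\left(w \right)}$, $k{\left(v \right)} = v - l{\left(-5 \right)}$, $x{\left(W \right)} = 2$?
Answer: $-448$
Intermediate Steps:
$l{\left(r \right)} = -3 + r^{2} + 6 r$
$k{\left(v \right)} = 8 + v$ ($k{\left(v \right)} = v - \left(-3 + \left(-5\right)^{2} + 6 \left(-5\right)\right) = v - \left(-3 + 25 - 30\right) = v - -8 = v + 8 = 8 + v$)
$X{\left(D,w \right)} = 8 + w$
$8 \left(-9 - 5\right) X{\left(x{\left(6 \right)},-4 \right)} = 8 \left(-9 - 5\right) \left(8 - 4\right) = 8 \left(-14\right) 4 = \left(-112\right) 4 = -448$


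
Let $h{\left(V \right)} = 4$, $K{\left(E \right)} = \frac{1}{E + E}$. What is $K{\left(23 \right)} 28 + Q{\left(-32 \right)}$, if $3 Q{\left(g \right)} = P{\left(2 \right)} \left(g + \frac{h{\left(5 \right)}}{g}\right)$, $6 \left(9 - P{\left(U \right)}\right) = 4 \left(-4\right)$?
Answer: $- \frac{205877}{1656} \approx -124.32$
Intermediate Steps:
$P{\left(U \right)} = \frac{35}{3}$ ($P{\left(U \right)} = 9 - \frac{4 \left(-4\right)}{6} = 9 - - \frac{8}{3} = 9 + \frac{8}{3} = \frac{35}{3}$)
$K{\left(E \right)} = \frac{1}{2 E}$
$Q{\left(g \right)} = \frac{35 g}{9} + \frac{140}{9 g}$ ($Q{\left(g \right)} = \frac{\frac{35}{3} \left(g + \frac{4}{g}\right)}{3} = \frac{\frac{35 g}{3} + \frac{140}{3 g}}{3} = \frac{35 g}{9} + \frac{140}{9 g}$)
$K{\left(23 \right)} 28 + Q{\left(-32 \right)} = \frac{1}{2 \cdot 23} \cdot 28 + \frac{35 \left(4 + \left(-32\right)^{2}\right)}{9 \left(-32\right)} = \frac{1}{2} \cdot \frac{1}{23} \cdot 28 + \frac{35}{9} \left(- \frac{1}{32}\right) \left(4 + 1024\right) = \frac{1}{46} \cdot 28 + \frac{35}{9} \left(- \frac{1}{32}\right) 1028 = \frac{14}{23} - \frac{8995}{72} = - \frac{205877}{1656}$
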